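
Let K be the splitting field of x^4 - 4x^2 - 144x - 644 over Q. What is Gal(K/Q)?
The polynomial is an irreducible quartic over Q and its discriminant is -73139355648, which is not a perfect square, so the Galois group is not contained in A_4. The resolvent cubic y^3 + 4*y^2 + 2576*y - 10432 has exactly one rational root, so the Galois group is C_4 or D_4. The quartic remains irreducible over Q(sqrt(disc)), so the group is D_4.

4T3: D_4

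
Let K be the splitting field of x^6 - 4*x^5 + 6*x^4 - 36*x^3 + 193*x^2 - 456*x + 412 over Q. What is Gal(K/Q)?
6T8: S_4

The polynomial f is an irreducible sextic over Q, so G = Gal(f/Q) is one of the 16 transitive subgroups 6T1, ..., 6T16 of S_6. The discriminant of f is -1080641454080000, which is not a perfect square, so G is not contained in A_6. The transitive groups of degree 6 not contained in A_6 are: C_6 (6T1, order 6), S_3 (6T2, order 6), D_6 (6T3, order 12), C_3 x S_3 (6T5, order 18), A_4 x C_2 (6T6, order 24), S_4 (6T8, order 24), S_3 x S_3 (6T9, order 36), S_4 x C_2 (6T11, order 48), (S_3 x S_3) : C_2 (6T13, order 72), PGL(2,5) (6T14, order 120), S_6 (6T16, order 720). By Dedekind's theorem, for a prime p not dividing disc(f) the degrees of the irreducible factors of f mod p form the cycle type of an element of G. Factoring f modulo the 22 such primes p <= 89 (skipping 2, 5, which divide the discriminant), each new pattern first appears at: mod 3: f = (x^3 + 2x + 1)(x^3 + 2x^2 + x + 1), pattern 3+3; mod 7: f = (x^2 + x + 3)(x^2 + 3x + 5)(x^2 + 6x + 6), pattern 2+2+2; mod 13: f = (x + 7)(x + 10)(x^4 + 5x^3 + 7x^2 + 2x + 7), pattern 4+1+1; mod 43: f = (x + 33)(x + 38)(x^2 + 21x + 32)(x^2 + 33x + 41), pattern 2+2+1+1. No other pattern occurs in this range, so the set of observed cycle types is {3+3, 2+2+2, 4+1+1, 2+2+1+1}. The candidates containing elements of all these cycle types are S_4 (6T8) of order 24, S_4 x C_2 (6T11) of order 48, PGL(2,5) (6T14) of order 120, S_6 (6T16) of order 720; the others are excluded. The observed types are precisely the cycle types that occur in S_4 (6T8) (apart from the identity). Each of the other remaining candidates has further cycle types, and by the Chebotarev density theorem the matching factorization patterns would occur for a proportion of primes equal to their share of the group: S_4 x C_2 (6T11) additionally contains elements of type 6, 4+2, 2+1+1+1+1 (17 of its 48 elements, about 35% of primes); PGL(2,5) (6T14) additionally contains elements of type 6, 5+1 (44 of its 120 elements, about 37% of primes); S_6 (6T16) additionally contains elements of type 6, 5+1, 4+2, 3+2+1, 3+1+1+1, 2+1+1+1+1 (529 of its 720 elements, about 73% of primes). None of the 22 primes tested shows any such pattern (for each of these groups the chance of that is below 10^-4), which rules them out. Hence G = S_4 (6T8), of order 24.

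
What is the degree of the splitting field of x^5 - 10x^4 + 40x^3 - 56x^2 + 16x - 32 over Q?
The degree of the splitting field over Q equals the order of the Galois group, so first determine the group. The polynomial f is an irreducible quintic over Q, so G = Gal(f/Q) is a transitive subgroup of S_5: one of C_5 (5T1, order 5), D_5 (5T2, order 10), F_20 (5T3, order 20), A_5 (5T4, order 60) or S_5 (5T5, order 120). The discriminant of f is 57907609600 = 240640^2, a perfect square, so G is contained in A_5. The transitive groups of degree 5 contained in A_5 are: C_5 (5T1, order 5), D_5 (5T2, order 10), A_5 (5T4, order 60). By Dedekind's theorem, for a prime p not dividing disc(f) the degrees of the irreducible factors of f mod p form the cycle type of an element of G. Factoring f modulo the 23 such primes p <= 101 (skipping 2, 5, 47, which divide the discriminant), each new pattern first appears at: mod 3: f = (x^5 + 2x^4 + x^3 + x^2 + x + 1), pattern 5; mod 11: f = (x + 3)(x^2 + 3x + 10)(x^2 + 6x + 7), pattern 2+2+1; mod 83: f = (x + 19)(x + 42)(x + 46)(x + 59)(x + 73), pattern 1+1+1+1+1. No other pattern occurs in this range, so the set of observed cycle types is {5, 2+2+1, 1+1+1+1+1}. The candidates containing elements of all these cycle types are D_5 (5T2) of order 10, A_5 (5T4) of order 60; the others are excluded. The observed types are precisely the cycle types that occur in D_5 (5T2). Each of the other remaining candidates has further cycle types, and by the Chebotarev density theorem the matching factorization patterns would occur for a proportion of primes equal to their share of the group: A_5 (5T4) additionally contains elements of type 3+1+1 (20 of its 60 elements, about 33% of primes). None of the 23 primes tested shows any such pattern (for each of these groups the chance of that is below 10^-4), which rules them out. Hence G = D_5 (5T2), of order 10. The Galois group D_5 (5T2) has order 10, so the splitting field has degree 10 over Q.

10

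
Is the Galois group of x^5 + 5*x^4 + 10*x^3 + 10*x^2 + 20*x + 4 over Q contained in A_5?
The polynomial is irreducible of degree 5 over Q. Its discriminant is 259200000, which is not a perfect square. A Galois group lies in the alternating group exactly when the discriminant is a square in Q, so the Galois group (F_20) is not contained in A_5.

No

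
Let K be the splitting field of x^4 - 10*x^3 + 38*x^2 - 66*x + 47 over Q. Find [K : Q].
12

The degree of the splitting field over Q equals the order of the Galois group, so first determine the group. The polynomial is an irreducible quartic over Q and its discriminant is 3136 = 56^2, a perfect square, so the Galois group is contained in A_4. The resolvent cubic y^3 - 38*y^2 + 472*y - 1912 is irreducible over Q. An irreducible resolvent with square discriminant gives A_4. The Galois group A_4 (4T4) has order 12, so the splitting field has degree 12 over Q.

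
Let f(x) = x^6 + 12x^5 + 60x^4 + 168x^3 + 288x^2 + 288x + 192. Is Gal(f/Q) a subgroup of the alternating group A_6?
The polynomial is irreducible of degree 6 over Q. Its discriminant is -21134460321792, which is not a perfect square. A Galois group lies in the alternating group exactly when the discriminant is a square in Q, so the Galois group (C_6) is not contained in A_6.

No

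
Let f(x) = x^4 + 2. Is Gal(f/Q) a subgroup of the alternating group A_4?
No

The polynomial is irreducible of degree 4 over Q. Its discriminant is 2048, which is not a perfect square. A Galois group lies in the alternating group exactly when the discriminant is a square in Q, so the Galois group (D_4) is not contained in A_4.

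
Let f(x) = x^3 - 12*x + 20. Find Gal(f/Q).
The polynomial is an irreducible cubic over Q and its discriminant is -3888, which is not a perfect square. For an irreducible cubic, a non-square discriminant gives Galois group S_3.

S_3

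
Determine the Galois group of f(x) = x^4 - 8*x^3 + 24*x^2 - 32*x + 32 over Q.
The polynomial is an irreducible quartic over Q and its discriminant is 1048576 = 1024^2, a perfect square, so the Galois group is contained in A_4. The resolvent cubic y^3 - 24*y^2 + 128*y splits completely over Q, which gives the Klein four-group V_4.

V_4 (order 4)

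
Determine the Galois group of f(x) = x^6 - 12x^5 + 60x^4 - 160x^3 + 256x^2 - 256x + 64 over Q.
S_4

The polynomial f is an irreducible sextic over Q, so G = Gal(f/Q) is one of the 16 transitive subgroups 6T1, ..., 6T16 of S_6. The discriminant of f is 66039417143296 = 8126464^2, a perfect square, so G is contained in A_6. The transitive groups of degree 6 contained in A_6 are: A_4 (6T4, order 12), S_4 (6T7, order 24), (C_3 x C_3) : C_4 (6T10, order 36), PSL(2,5) (6T12, order 60), A_6 (6T15, order 360). By Dedekind's theorem, for a prime p not dividing disc(f) the degrees of the irreducible factors of f mod p form the cycle type of an element of G. Factoring f modulo the 79 such primes p <= 419 (skipping 2, 31, which divide the discriminant), each new pattern first appears at: mod 3: f = (x^2 + 2x + 2)(x^4 + x^3 + 2x^2 + 2x + 2), pattern 4+2; mod 5: f = (x^3 + x^2 + x + 3)(x^3 + 2x^2 + 2x + 3), pattern 3+3; mod 11: f = (x + 3)(x + 4)(x^2 + 4x + 5)(x^2 + 10x + 4), pattern 2+2+1+1; mod 67: f = (x + 2)(x + 4)(x + 20)(x + 43)(x + 59)(x + 61), pattern 1+1+1+1+1+1. No other pattern occurs in this range, so the set of observed cycle types is {4+2, 3+3, 2+2+1+1, 1+1+1+1+1+1}. The candidates containing elements of all these cycle types are S_4 (6T7) of order 24, (C_3 x C_3) : C_4 (6T10) of order 36, A_6 (6T15) of order 360; the others are excluded. The observed types are precisely the cycle types that occur in S_4 (6T7). Each of the other remaining candidates has further cycle types, and by the Chebotarev density theorem the matching factorization patterns would occur for a proportion of primes equal to their share of the group: (C_3 x C_3) : C_4 (6T10) additionally contains elements of type 3+1+1+1 (4 of its 36 elements, about 11% of primes); A_6 (6T15) additionally contains elements of type 5+1, 3+1+1+1 (184 of its 360 elements, about 51% of primes). None of the 79 primes tested shows any such pattern (for each of these groups the chance of that is below 10^-4), which rules them out. Hence G = S_4 (6T7), of order 24.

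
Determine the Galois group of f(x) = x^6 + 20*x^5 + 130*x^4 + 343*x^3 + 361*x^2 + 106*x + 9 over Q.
6T12: PSL(2,5)

The polynomial f is an irreducible sextic over Q, so G = Gal(f/Q) is one of the 16 transitive subgroups 6T1, ..., 6T16 of S_6. The discriminant of f is 3646117689361 = 1909481^2, a perfect square, so G is contained in A_6. The transitive groups of degree 6 contained in A_6 are: A_4 (6T4, order 12), S_4 (6T7, order 24), (C_3 x C_3) : C_4 (6T10, order 36), PSL(2,5) (6T12, order 60), A_6 (6T15, order 360). By Dedekind's theorem, for a prime p not dividing disc(f) the degrees of the irreducible factors of f mod p form the cycle type of an element of G. Factoring f modulo the 21 such primes p <= 83 (skipping 7, 19, which divide the discriminant), each new pattern first appears at: mod 2: f = (x + 1)(x^5 + x^4 + x^3 + x + 1), pattern 5+1; mod 11: f = (x^3 + 2x^2 + 10x + 3)(x^3 + 7x^2 + 7x + 3), pattern 3+3; mod 61: f = (x + 4)(x + 27)(x^2 + 25x + 47)(x^2 + 25x + 57), pattern 2+2+1+1. No other pattern occurs in this range, so the set of observed cycle types is {5+1, 3+3, 2+2+1+1}. The candidates containing elements of all these cycle types are PSL(2,5) (6T12) of order 60, A_6 (6T15) of order 360; the others are excluded. The observed types are precisely the cycle types that occur in PSL(2,5) (6T12) (apart from the identity). Each of the other remaining candidates has further cycle types, and by the Chebotarev density theorem the matching factorization patterns would occur for a proportion of primes equal to their share of the group: A_6 (6T15) additionally contains elements of type 4+2, 3+1+1+1 (130 of its 360 elements, about 36% of primes). None of the 21 primes tested shows any such pattern (for each of these groups the chance of that is below 10^-4), which rules them out. Hence G = PSL(2,5) (6T12), of order 60.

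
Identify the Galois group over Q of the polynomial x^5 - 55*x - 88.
5T4: A_5

The polynomial f is an irreducible quintic over Q, so G = Gal(f/Q) is a transitive subgroup of S_5: one of C_5 (5T1, order 5), D_5 (5T2, order 10), F_20 (5T3, order 20), A_5 (5T4, order 60) or S_5 (5T5, order 120). The discriminant of f is 58564000000 = 242000^2, a perfect square, so G is contained in A_5. The transitive groups of degree 5 contained in A_5 are: C_5 (5T1, order 5), D_5 (5T2, order 10), A_5 (5T4, order 60). By Dedekind's theorem, for a prime p not dividing disc(f) the degrees of the irreducible factors of f mod p form the cycle type of an element of G. Factoring f modulo the 3 such primes p <= 13 (skipping 2, 5, 11, which divide the discriminant), each new pattern first appears at: mod 3: f = (x^5 + 2x + 2), pattern 5; mod 13: f = (x + 5)(x + 7)(x^3 + x^2 + 5x + 9), pattern 3+1+1. No other pattern occurs in this range, so the set of observed cycle types is {5, 3+1+1}. Among the candidates above, the only group containing elements of all these cycle types is A_5 (5T4) — each of C_5 (5T1), D_5 (5T2) lacks at least one of them. Hence G = A_5 (5T4), of order 60.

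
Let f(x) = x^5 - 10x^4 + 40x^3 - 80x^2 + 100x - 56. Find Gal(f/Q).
A_5

The polynomial f is an irreducible quintic over Q, so G = Gal(f/Q) is a transitive subgroup of S_5: one of C_5 (5T1, order 5), D_5 (5T2, order 10), F_20 (5T3, order 20), A_5 (5T4, order 60) or S_5 (5T5, order 120). The discriminant of f is 1024000000 = 32000^2, a perfect square, so G is contained in A_5. The transitive groups of degree 5 contained in A_5 are: C_5 (5T1, order 5), D_5 (5T2, order 10), A_5 (5T4, order 60). By Dedekind's theorem, for a prime p not dividing disc(f) the degrees of the irreducible factors of f mod p form the cycle type of an element of G. Factoring f modulo the 2 such primes p <= 7 (skipping 2, 5, which divide the discriminant), each new pattern first appears at: mod 3: f = (x^5 + 2x^4 + x^3 + x^2 + x + 1), pattern 5; mod 7: f = (x)(x + 1)(x^3 + 3x^2 + 2x + 2), pattern 3+1+1. No other pattern occurs in this range, so the set of observed cycle types is {5, 3+1+1}. Among the candidates above, the only group containing elements of all these cycle types is A_5 (5T4) — each of C_5 (5T1), D_5 (5T2) lacks at least one of them. Hence G = A_5 (5T4), of order 60.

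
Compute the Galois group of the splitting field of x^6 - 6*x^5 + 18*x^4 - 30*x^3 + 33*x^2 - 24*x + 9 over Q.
PGL(2,5), S_5 acting on 6 points

The polynomial f is an irreducible sextic over Q, so G = Gal(f/Q) is one of the 16 transitive subgroups 6T1, ..., 6T16 of S_6. The discriminant of f is -16003008, which is not a perfect square, so G is not contained in A_6. The transitive groups of degree 6 not contained in A_6 are: C_6 (6T1, order 6), S_3 (6T2, order 6), D_6 (6T3, order 12), C_3 x S_3 (6T5, order 18), A_4 x C_2 (6T6, order 24), S_4 (6T8, order 24), S_3 x S_3 (6T9, order 36), S_4 x C_2 (6T11, order 48), (S_3 x S_3) : C_2 (6T13, order 72), PGL(2,5) (6T14, order 120), S_6 (6T16, order 720). By Dedekind's theorem, for a prime p not dividing disc(f) the degrees of the irreducible factors of f mod p form the cycle type of an element of G. Factoring f modulo the 21 such primes p <= 89 (skipping 2, 3, 7, which divide the discriminant), each new pattern first appears at: mod 5: f = (x^6 + 4x^5 + 3x^4 + 3x^2 + x + 4), pattern 6; mod 11: f = (x + 1)(x^5 + 4x^4 + 3x^3 + 9), pattern 5+1; mod 13: f = (x + 7)(x + 11)(x^4 + 2x^3 + 9x^2 + 5x + 4), pattern 4+1+1; mod 23: f = (x + 15)(x + 19)(x^2 + 13x + 3)(x^2 + 16x + 8), pattern 2+2+1+1; mod 43: f = (x^3 + 16x^2 + 6x + 18)(x^3 + 21x^2 + 20x + 22), pattern 3+3; mod 61: f = (x^2 + 12x + 46)(x^2 + 16x + 56)(x^2 + 27x + 5), pattern 2+2+2. No other pattern occurs in this range, so the set of observed cycle types is {6, 5+1, 4+1+1, 2+2+1+1, 3+3, 2+2+2}. The candidates containing elements of all these cycle types are PGL(2,5) (6T14) of order 120, S_6 (6T16) of order 720; the others are excluded. The observed types are precisely the cycle types that occur in PGL(2,5) (6T14) (apart from the identity). Each of the other remaining candidates has further cycle types, and by the Chebotarev density theorem the matching factorization patterns would occur for a proportion of primes equal to their share of the group: S_6 (6T16) additionally contains elements of type 4+2, 3+2+1, 3+1+1+1, 2+1+1+1+1 (265 of its 720 elements, about 37% of primes). None of the 21 primes tested shows any such pattern (for each of these groups the chance of that is below 10^-4), which rules them out. Hence G = PGL(2,5) (6T14), of order 120.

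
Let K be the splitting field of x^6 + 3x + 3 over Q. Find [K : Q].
The degree of the splitting field over Q equals the order of the Galois group, so first determine the group. The polynomial f is an irreducible sextic over Q, so G = Gal(f/Q) is one of the 16 transitive subgroups 6T1, ..., 6T16 of S_6. The discriminant of f is -9059283, which is not a perfect square, so G is not contained in A_6. The transitive groups of degree 6 not contained in A_6 are: C_6 (6T1, order 6), S_3 (6T2, order 6), D_6 (6T3, order 12), C_3 x S_3 (6T5, order 18), A_4 x C_2 (6T6, order 24), S_4 (6T8, order 24), S_3 x S_3 (6T9, order 36), S_4 x C_2 (6T11, order 48), (S_3 x S_3) : C_2 (6T13, order 72), PGL(2,5) (6T14, order 120), S_6 (6T16, order 720). By Dedekind's theorem, for a prime p not dividing disc(f) the degrees of the irreducible factors of f mod p form the cycle type of an element of G. Factoring f modulo the 28 such primes p <= 127 (skipping 3, 17, 43, which divide the discriminant), each new pattern first appears at: mod 2: f = (x^6 + x + 1), pattern 6; mod 7: f = (x + 6)(x^2 + 3x + 6)(x^3 + 5x^2 + x + 3), pattern 3+2+1; mod 11: f = (x^2 + 2x + 2)(x^4 + 9x^3 + 2x^2 + 7), pattern 4+2; mod 13: f = (x + 5)(x + 10)(x^2 + x + 3)(x^2 + 10x + 6), pattern 2+2+1+1; mod 61: f = (x + 2)(x + 4)(x + 10)(x + 21)(x^2 + 24x + 50), pattern 2+1+1+1+1; mod 97: f = (x + 10)(x + 12)(x + 49)(x^3 + 26x^2 + 60x + 34), pattern 3+1+1+1; mod 113: f = (x^2 + 4x + 10)(x^2 + 45x + 105)(x^2 + 64x + 72), pattern 2+2+2; mod 127: f = (x^3 + 39x^2 + 18x + 106)(x^3 + 88x^2 + 106x + 18), pattern 3+3. No other pattern occurs in this range, so the set of observed cycle types is {6, 3+2+1, 4+2, 2+2+1+1, 2+1+1+1+1, 3+1+1+1, 2+2+2, 3+3}. The candidates containing elements of all these cycle types are (S_3 x S_3) : C_2 (6T13) of order 72, S_6 (6T16) of order 720; the others are excluded. The observed types are precisely the cycle types that occur in (S_3 x S_3) : C_2 (6T13) (apart from the identity). Each of the other remaining candidates has further cycle types, and by the Chebotarev density theorem the matching factorization patterns would occur for a proportion of primes equal to their share of the group: S_6 (6T16) additionally contains elements of type 5+1, 4+1+1 (234 of its 720 elements, about 32% of primes). None of the 28 primes tested shows any such pattern (for each of these groups the chance of that is below 10^-4), which rules them out. Hence G = (S_3 x S_3) : C_2 (6T13), of order 72. The Galois group (S_3 x S_3) : C_2 (6T13) has order 72, so the splitting field has degree 72 over Q.

72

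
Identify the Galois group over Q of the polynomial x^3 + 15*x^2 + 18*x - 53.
C_3, A_3

The polynomial is an irreducible cubic over Q and its discriminant is 431649 = 657^2, a perfect square. For an irreducible cubic, a square discriminant forces the Galois group to be A_3, the cyclic group of order 3.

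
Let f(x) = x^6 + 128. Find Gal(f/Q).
The polynomial f is an irreducible sextic over Q, so G = Gal(f/Q) is one of the 16 transitive subgroups 6T1, ..., 6T16 of S_6. The discriminant of f is -1603087953297408, which is not a perfect square, so G is not contained in A_6. The transitive groups of degree 6 not contained in A_6 are: C_6 (6T1, order 6), S_3 (6T2, order 6), D_6 (6T3, order 12), C_3 x S_3 (6T5, order 18), A_4 x C_2 (6T6, order 24), S_4 (6T8, order 24), S_3 x S_3 (6T9, order 36), S_4 x C_2 (6T11, order 48), (S_3 x S_3) : C_2 (6T13, order 72), PGL(2,5) (6T14, order 120), S_6 (6T16, order 720). By Dedekind's theorem, for a prime p not dividing disc(f) the degrees of the irreducible factors of f mod p form the cycle type of an element of G. Factoring f modulo the 79 such primes p <= 419 (skipping 2, 3, which divide the discriminant), each new pattern first appears at: mod 5: f = (x^2 + 2)(x^2 + x + 2)(x^2 + 4x + 2), pattern 2+2+2; mod 7: f = (x^6 + 2), pattern 6; mod 11: f = (x + 4)(x + 7)(x^2 + 4x + 5)(x^2 + 7x + 5), pattern 2+2+1+1; mod 19: f = (x^3 + 9)(x^3 + 10), pattern 3+3; mod 43: f = (x + 1)(x + 6)(x + 7)(x + 36)(x + 37)(x + 42), pattern 1+1+1+1+1+1. No other pattern occurs in this range, so the set of observed cycle types is {2+2+2, 6, 2+2+1+1, 3+3, 1+1+1+1+1+1}. The candidates containing elements of all these cycle types are D_6 (6T3) of order 12, A_4 x C_2 (6T6) of order 24, S_3 x S_3 (6T9) of order 36, S_4 x C_2 (6T11) of order 48, (S_3 x S_3) : C_2 (6T13) of order 72, PGL(2,5) (6T14) of order 120, S_6 (6T16) of order 720; the others are excluded. The observed types are precisely the cycle types that occur in D_6 (6T3). Each of the other remaining candidates has further cycle types, and by the Chebotarev density theorem the matching factorization patterns would occur for a proportion of primes equal to their share of the group: A_4 x C_2 (6T6) additionally contains elements of type 2+1+1+1+1 (3 of its 24 elements, about 12% of primes); S_3 x S_3 (6T9) additionally contains elements of type 3+1+1+1 (4 of its 36 elements, about 11% of primes); S_4 x C_2 (6T11) additionally contains elements of type 4+2, 4+1+1, 2+1+1+1+1 (15 of its 48 elements, about 31% of primes); (S_3 x S_3) : C_2 (6T13) additionally contains elements of type 4+2, 3+2+1, 3+1+1+1, 2+1+1+1+1 (40 of its 72 elements, about 56% of primes); PGL(2,5) (6T14) additionally contains elements of type 5+1, 4+1+1 (54 of its 120 elements, about 45% of primes); S_6 (6T16) additionally contains elements of type 5+1, 4+2, 4+1+1, 3+2+1, 3+1+1+1, 2+1+1+1+1 (499 of its 720 elements, about 69% of primes). None of the 79 primes tested shows any such pattern (for each of these groups the chance of that is below 10^-4), which rules them out. Hence G = D_6 (6T3), of order 12.

D_6, the dihedral group of order 12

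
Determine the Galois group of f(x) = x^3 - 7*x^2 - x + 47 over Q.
C_3

The polynomial is an irreducible cubic over Q and its discriminant is 10816 = 104^2, a perfect square. For an irreducible cubic, a square discriminant forces the Galois group to be A_3, the cyclic group of order 3.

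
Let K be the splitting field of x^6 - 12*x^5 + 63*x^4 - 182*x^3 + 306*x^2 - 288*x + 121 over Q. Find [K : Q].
120

The degree of the splitting field over Q equals the order of the Galois group, so first determine the group. The polynomial f is an irreducible sextic over Q, so G = Gal(f/Q) is one of the 16 transitive subgroups 6T1, ..., 6T16 of S_6. The discriminant of f is -16003008, which is not a perfect square, so G is not contained in A_6. The transitive groups of degree 6 not contained in A_6 are: C_6 (6T1, order 6), S_3 (6T2, order 6), D_6 (6T3, order 12), C_3 x S_3 (6T5, order 18), A_4 x C_2 (6T6, order 24), S_4 (6T8, order 24), S_3 x S_3 (6T9, order 36), S_4 x C_2 (6T11, order 48), (S_3 x S_3) : C_2 (6T13, order 72), PGL(2,5) (6T14, order 120), S_6 (6T16, order 720). By Dedekind's theorem, for a prime p not dividing disc(f) the degrees of the irreducible factors of f mod p form the cycle type of an element of G. Factoring f modulo the 21 such primes p <= 89 (skipping 2, 3, 7, which divide the discriminant), each new pattern first appears at: mod 5: f = (x^6 + 3x^5 + 3x^4 + 3x^3 + x^2 + 2x + 1), pattern 6; mod 11: f = (x)(x^5 + 10x^4 + 8x^3 + 5x^2 + 9x + 9), pattern 5+1; mod 13: f = (x + 6)(x + 10)(x^4 + 11x^3 + 9x^2 + 2x + 7), pattern 4+1+1; mod 23: f = (x + 14)(x + 18)(x^2 + 11x + 14)(x^2 + 14x + 16), pattern 2+2+1+1; mod 43: f = (x^3 + 13x^2 + 20x + 27)(x^3 + 18x^2 + 24x + 22), pattern 3+3; mod 61: f = (x^2 + 10x + 35)(x^2 + 14x + 41)(x^2 + 25x + 40), pattern 2+2+2. No other pattern occurs in this range, so the set of observed cycle types is {6, 5+1, 4+1+1, 2+2+1+1, 3+3, 2+2+2}. The candidates containing elements of all these cycle types are PGL(2,5) (6T14) of order 120, S_6 (6T16) of order 720; the others are excluded. The observed types are precisely the cycle types that occur in PGL(2,5) (6T14) (apart from the identity). Each of the other remaining candidates has further cycle types, and by the Chebotarev density theorem the matching factorization patterns would occur for a proportion of primes equal to their share of the group: S_6 (6T16) additionally contains elements of type 4+2, 3+2+1, 3+1+1+1, 2+1+1+1+1 (265 of its 720 elements, about 37% of primes). None of the 21 primes tested shows any such pattern (for each of these groups the chance of that is below 10^-4), which rules them out. Hence G = PGL(2,5) (6T14), of order 120. The Galois group PGL(2,5) (6T14) has order 120, so the splitting field has degree 120 over Q.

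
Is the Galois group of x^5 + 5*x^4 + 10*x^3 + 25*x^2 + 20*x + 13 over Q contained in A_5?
The polynomial is irreducible of degree 5 over Q. Its discriminant is 425503125, which is not a perfect square. A Galois group lies in the alternating group exactly when the discriminant is a square in Q, so the Galois group (F_20) is not contained in A_5.

No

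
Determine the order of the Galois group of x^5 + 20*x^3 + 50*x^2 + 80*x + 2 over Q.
20

The degree of the splitting field over Q equals the order of the Galois group, so first determine the group. The polynomial f is an irreducible quintic over Q, so G = Gal(f/Q) is a transitive subgroup of S_5: one of C_5 (5T1, order 5), D_5 (5T2, order 10), F_20 (5T3, order 20), A_5 (5T4, order 60) or S_5 (5T5, order 120). The discriminant of f is 1968781250000, which is not a perfect square, so G is not contained in A_5. The transitive groups of degree 5 not contained in A_5 are: F_20 (5T3, order 20), S_5 (5T5, order 120). By Dedekind's theorem, for a prime p not dividing disc(f) the degrees of the irreducible factors of f mod p form the cycle type of an element of G. Factoring f modulo the 18 such primes p <= 71 (skipping 2, 5, which divide the discriminant), each new pattern first appears at: mod 3: f = (x + 2)(x^4 + x^3 + 2x + 1), pattern 4+1; mod 11: f = (x^5 + 9x^3 + 6x^2 + 3x + 2), pattern 5; mod 19: f = (x + 14)(x^2 + 8x + 1)(x^2 + 16x + 11), pattern 2+2+1. No other pattern occurs in this range, so the set of observed cycle types is {4+1, 5, 2+2+1}. The candidates containing elements of all these cycle types are F_20 (5T3) of order 20, S_5 (5T5) of order 120; the others are excluded. The observed types are precisely the cycle types that occur in F_20 (5T3) (apart from the identity). Each of the other remaining candidates has further cycle types, and by the Chebotarev density theorem the matching factorization patterns would occur for a proportion of primes equal to their share of the group: S_5 (5T5) additionally contains elements of type 3+2, 3+1+1, 2+1+1+1 (50 of its 120 elements, about 42% of primes). None of the 18 primes tested shows any such pattern (for each of these groups the chance of that is below 10^-4), which rules them out. Hence G = F_20 (5T3), of order 20. The Galois group F_20 (5T3) has order 20, so the splitting field has degree 20 over Q.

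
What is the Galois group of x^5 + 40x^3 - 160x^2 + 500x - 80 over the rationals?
The polynomial f is an irreducible quintic over Q, so G = Gal(f/Q) is a transitive subgroup of S_5: one of C_5 (5T1, order 5), D_5 (5T2, order 10), F_20 (5T3, order 20), A_5 (5T4, order 60) or S_5 (5T5, order 120). The discriminant of f is 9333105664000000 = 96608000^2, a perfect square, so G is contained in A_5. The transitive groups of degree 5 contained in A_5 are: C_5 (5T1, order 5), D_5 (5T2, order 10), A_5 (5T4, order 60). By Dedekind's theorem, for a prime p not dividing disc(f) the degrees of the irreducible factors of f mod p form the cycle type of an element of G. Factoring f modulo the 2 such primes p <= 7 (skipping 2, 5, which divide the discriminant), each new pattern first appears at: mod 3: f = (x^5 + x^3 + 2x^2 + 2x + 1), pattern 5; mod 7: f = (x + 2)(x + 6)(x^3 + 6x^2 + x + 5), pattern 3+1+1. No other pattern occurs in this range, so the set of observed cycle types is {5, 3+1+1}. Among the candidates above, the only group containing elements of all these cycle types is A_5 (5T4) — each of C_5 (5T1), D_5 (5T2) lacks at least one of them. Hence G = A_5 (5T4), of order 60.

5T4: A_5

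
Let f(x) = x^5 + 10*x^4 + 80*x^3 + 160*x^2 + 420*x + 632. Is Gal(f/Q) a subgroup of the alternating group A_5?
The polynomial is irreducible of degree 5 over Q. Its discriminant is 9333105664000000 = 96608000^2, a perfect square. A Galois group lies in the alternating group exactly when the discriminant is a square in Q, so the Galois group (A_5) is contained in A_5.

Yes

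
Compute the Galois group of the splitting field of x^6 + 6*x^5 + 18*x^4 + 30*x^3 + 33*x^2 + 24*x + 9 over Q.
PGL(2,5), S_5 acting on 6 points

The polynomial f is an irreducible sextic over Q, so G = Gal(f/Q) is one of the 16 transitive subgroups 6T1, ..., 6T16 of S_6. The discriminant of f is -16003008, which is not a perfect square, so G is not contained in A_6. The transitive groups of degree 6 not contained in A_6 are: C_6 (6T1, order 6), S_3 (6T2, order 6), D_6 (6T3, order 12), C_3 x S_3 (6T5, order 18), A_4 x C_2 (6T6, order 24), S_4 (6T8, order 24), S_3 x S_3 (6T9, order 36), S_4 x C_2 (6T11, order 48), (S_3 x S_3) : C_2 (6T13, order 72), PGL(2,5) (6T14, order 120), S_6 (6T16, order 720). By Dedekind's theorem, for a prime p not dividing disc(f) the degrees of the irreducible factors of f mod p form the cycle type of an element of G. Factoring f modulo the 21 such primes p <= 89 (skipping 2, 3, 7, which divide the discriminant), each new pattern first appears at: mod 5: f = (x^6 + x^5 + 3x^4 + 3x^2 + 4x + 4), pattern 6; mod 11: f = (x + 10)(x^5 + 7x^4 + 3x^3 + 2), pattern 5+1; mod 13: f = (x + 2)(x + 6)(x^4 + 11x^3 + 9x^2 + 8x + 4), pattern 4+1+1; mod 23: f = (x + 4)(x + 8)(x^2 + 7x + 8)(x^2 + 10x + 3), pattern 2+2+1+1; mod 43: f = (x^3 + 22x^2 + 20x + 21)(x^3 + 27x^2 + 6x + 25), pattern 3+3; mod 61: f = (x^2 + 34x + 5)(x^2 + 45x + 56)(x^2 + 49x + 46), pattern 2+2+2. No other pattern occurs in this range, so the set of observed cycle types is {6, 5+1, 4+1+1, 2+2+1+1, 3+3, 2+2+2}. The candidates containing elements of all these cycle types are PGL(2,5) (6T14) of order 120, S_6 (6T16) of order 720; the others are excluded. The observed types are precisely the cycle types that occur in PGL(2,5) (6T14) (apart from the identity). Each of the other remaining candidates has further cycle types, and by the Chebotarev density theorem the matching factorization patterns would occur for a proportion of primes equal to their share of the group: S_6 (6T16) additionally contains elements of type 4+2, 3+2+1, 3+1+1+1, 2+1+1+1+1 (265 of its 720 elements, about 37% of primes). None of the 21 primes tested shows any such pattern (for each of these groups the chance of that is below 10^-4), which rules them out. Hence G = PGL(2,5) (6T14), of order 120.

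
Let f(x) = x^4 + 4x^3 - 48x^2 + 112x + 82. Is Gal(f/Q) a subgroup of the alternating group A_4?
No

The polynomial is irreducible of degree 4 over Q. Its discriminant is -13604889600, which is not a perfect square. A Galois group lies in the alternating group exactly when the discriminant is a square in Q, so the Galois group (D_4) is not contained in A_4.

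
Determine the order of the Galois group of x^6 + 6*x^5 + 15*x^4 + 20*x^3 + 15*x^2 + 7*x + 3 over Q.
720

The degree of the splitting field over Q equals the order of the Galois group, so first determine the group. The polynomial f is an irreducible sextic over Q, so G = Gal(f/Q) is one of the 16 transitive subgroups 6T1, ..., 6T16 of S_6. The discriminant of f is -43531, which is not a perfect square, so G is not contained in A_6. The transitive groups of degree 6 not contained in A_6 are: C_6 (6T1, order 6), S_3 (6T2, order 6), D_6 (6T3, order 12), C_3 x S_3 (6T5, order 18), A_4 x C_2 (6T6, order 24), S_4 (6T8, order 24), S_3 x S_3 (6T9, order 36), S_4 x C_2 (6T11, order 48), (S_3 x S_3) : C_2 (6T13, order 72), PGL(2,5) (6T14, order 120), S_6 (6T16, order 720). By Dedekind's theorem, for a prime p not dividing disc(f) the degrees of the irreducible factors of f mod p form the cycle type of an element of G. Factoring f modulo the 4 such primes p <= 7, each new pattern first appears at: mod 2: f = (x^6 + x^4 + x^2 + x + 1), pattern 6; mod 3: f = (x)(x^2 + x + 2)(x^3 + 2x^2 + 2x + 2), pattern 3+2+1; mod 5: f = (x^3 + x + 1)(x^3 + x^2 + 4x + 3), pattern 3+3; mod 7: f = (x + 3)(x^5 + 3x^4 + 6x^3 + 2x^2 + 2x + 1), pattern 5+1. No other pattern occurs in this range, so the set of observed cycle types is {6, 3+2+1, 3+3, 5+1}. Among the candidates above, the only group containing elements of all these cycle types is S_6 (6T16); every other candidate lacks at least one of them. Hence G = S_6 (6T16), of order 720. The Galois group S_6 (6T16) has order 720, so the splitting field has degree 720 over Q.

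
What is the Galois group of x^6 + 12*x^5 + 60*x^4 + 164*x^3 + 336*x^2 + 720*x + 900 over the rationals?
The polynomial f is an irreducible sextic over Q, so G = Gal(f/Q) is one of the 16 transitive subgroups 6T1, ..., 6T16 of S_6. The discriminant of f is -41622228172800, which is not a perfect square, so G is not contained in A_6. The transitive groups of degree 6 not contained in A_6 are: C_6 (6T1, order 6), S_3 (6T2, order 6), D_6 (6T3, order 12), C_3 x S_3 (6T5, order 18), A_4 x C_2 (6T6, order 24), S_4 (6T8, order 24), S_3 x S_3 (6T9, order 36), S_4 x C_2 (6T11, order 48), (S_3 x S_3) : C_2 (6T13, order 72), PGL(2,5) (6T14, order 120), S_6 (6T16, order 720). By Dedekind's theorem, for a prime p not dividing disc(f) the degrees of the irreducible factors of f mod p form the cycle type of an element of G. Factoring f modulo the 79 such primes p <= 431 (skipping 2, 3, 5, 11, which divide the discriminant), each new pattern first appears at: mod 7: f = (x^6 + 5x^5 + 4x^4 + 3x^3 + 6x + 4), pattern 6; mod 17: f = (x + 4)(x + 16)(x^2 + 2x + 12)(x^2 + 7x + 11), pattern 2+2+1+1; mod 19: f = (x^3 + 6x^2 + 10x + 16)(x^3 + 6x^2 + 14x + 4), pattern 3+3; mod 23: f = (x^2 + x + 18)(x^2 + 13x + 20)(x^2 + 21x + 14), pattern 2+2+2; mod 43: f = (x + 15)(x + 29)(x + 30)(x + 33)(x + 35)(x + 42), pattern 1+1+1+1+1+1. No other pattern occurs in this range, so the set of observed cycle types is {6, 2+2+1+1, 3+3, 2+2+2, 1+1+1+1+1+1}. The candidates containing elements of all these cycle types are D_6 (6T3) of order 12, A_4 x C_2 (6T6) of order 24, S_3 x S_3 (6T9) of order 36, S_4 x C_2 (6T11) of order 48, (S_3 x S_3) : C_2 (6T13) of order 72, PGL(2,5) (6T14) of order 120, S_6 (6T16) of order 720; the others are excluded. The observed types are precisely the cycle types that occur in D_6 (6T3). Each of the other remaining candidates has further cycle types, and by the Chebotarev density theorem the matching factorization patterns would occur for a proportion of primes equal to their share of the group: A_4 x C_2 (6T6) additionally contains elements of type 2+1+1+1+1 (3 of its 24 elements, about 12% of primes); S_3 x S_3 (6T9) additionally contains elements of type 3+1+1+1 (4 of its 36 elements, about 11% of primes); S_4 x C_2 (6T11) additionally contains elements of type 4+2, 4+1+1, 2+1+1+1+1 (15 of its 48 elements, about 31% of primes); (S_3 x S_3) : C_2 (6T13) additionally contains elements of type 4+2, 3+2+1, 3+1+1+1, 2+1+1+1+1 (40 of its 72 elements, about 56% of primes); PGL(2,5) (6T14) additionally contains elements of type 5+1, 4+1+1 (54 of its 120 elements, about 45% of primes); S_6 (6T16) additionally contains elements of type 5+1, 4+2, 4+1+1, 3+2+1, 3+1+1+1, 2+1+1+1+1 (499 of its 720 elements, about 69% of primes). None of the 79 primes tested shows any such pattern (for each of these groups the chance of that is below 10^-4), which rules them out. Hence G = D_6 (6T3), of order 12.

D_6 (also written D6)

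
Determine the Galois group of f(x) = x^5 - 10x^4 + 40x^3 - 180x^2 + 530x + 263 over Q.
The polynomial f is an irreducible quintic over Q, so G = Gal(f/Q) is a transitive subgroup of S_5: one of C_5 (5T1, order 5), D_5 (5T2, order 10), F_20 (5T3, order 20), A_5 (5T4, order 60) or S_5 (5T5, order 120). The discriminant of f is 1109956876953125, which is not a perfect square, so G is not contained in A_5. The transitive groups of degree 5 not contained in A_5 are: F_20 (5T3, order 20), S_5 (5T5, order 120). By Dedekind's theorem, for a prime p not dividing disc(f) the degrees of the irreducible factors of f mod p form the cycle type of an element of G. Factoring f modulo the 18 such primes p <= 71 (skipping 5, 31, which divide the discriminant), each new pattern first appears at: mod 2: f = (x + 1)(x^4 + x^3 + x^2 + x + 1), pattern 4+1; mod 11: f = (x^5 + x^4 + 7x^3 + 7x^2 + 2x + 10), pattern 5; mod 19: f = (x + 7)(x^2 + 10x + 3)(x^2 + 11x + 8), pattern 2+2+1. No other pattern occurs in this range, so the set of observed cycle types is {4+1, 5, 2+2+1}. The candidates containing elements of all these cycle types are F_20 (5T3) of order 20, S_5 (5T5) of order 120; the others are excluded. The observed types are precisely the cycle types that occur in F_20 (5T3) (apart from the identity). Each of the other remaining candidates has further cycle types, and by the Chebotarev density theorem the matching factorization patterns would occur for a proportion of primes equal to their share of the group: S_5 (5T5) additionally contains elements of type 3+2, 3+1+1, 2+1+1+1 (50 of its 120 elements, about 42% of primes). None of the 18 primes tested shows any such pattern (for each of these groups the chance of that is below 10^-4), which rules them out. Hence G = F_20 (5T3), of order 20.

F_20, the Frobenius group of order 20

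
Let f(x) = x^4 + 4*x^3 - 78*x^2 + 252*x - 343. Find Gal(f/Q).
The polynomial is an irreducible quartic over Q and its discriminant is -13567590400, which is not a perfect square, so the Galois group is not contained in A_4. The resolvent cubic y^3 + 78*y^2 + 2380*y + 49000 has exactly one rational root, so the Galois group is C_4 or D_4. The quartic remains irreducible over Q(sqrt(disc)), so the group is D_4.

D_4 (order 8)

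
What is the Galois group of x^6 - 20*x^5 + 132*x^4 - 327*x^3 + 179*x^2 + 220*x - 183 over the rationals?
The polynomial f is an irreducible sextic over Q, so G = Gal(f/Q) is one of the 16 transitive subgroups 6T1, ..., 6T16 of S_6. The discriminant of f is 8413926734596681 = 91727459^2, a perfect square, so G is contained in A_6. The transitive groups of degree 6 contained in A_6 are: A_4 (6T4, order 12), S_4 (6T7, order 24), (C_3 x C_3) : C_4 (6T10, order 36), PSL(2,5) (6T12, order 60), A_6 (6T15, order 360). By Dedekind's theorem, for a prime p not dividing disc(f) the degrees of the irreducible factors of f mod p form the cycle type of an element of G. Factoring f modulo the 21 such primes p <= 79 (skipping 19, which divides the discriminant), each new pattern first appears at: mod 2: f = (x + 1)(x^5 + x^4 + x^3 + x + 1), pattern 5+1; mod 7: f = (x^3 + 4)(x^3 + x^2 + 6x + 5), pattern 3+3; mod 61: f = (x)(x + 21)(x^2 + 6x + 41)(x^2 + 14x + 14), pattern 2+2+1+1. No other pattern occurs in this range, so the set of observed cycle types is {5+1, 3+3, 2+2+1+1}. The candidates containing elements of all these cycle types are PSL(2,5) (6T12) of order 60, A_6 (6T15) of order 360; the others are excluded. The observed types are precisely the cycle types that occur in PSL(2,5) (6T12) (apart from the identity). Each of the other remaining candidates has further cycle types, and by the Chebotarev density theorem the matching factorization patterns would occur for a proportion of primes equal to their share of the group: A_6 (6T15) additionally contains elements of type 4+2, 3+1+1+1 (130 of its 360 elements, about 36% of primes). None of the 21 primes tested shows any such pattern (for each of these groups the chance of that is below 10^-4), which rules them out. Hence G = PSL(2,5) (6T12), of order 60.

6T12: PSL(2,5)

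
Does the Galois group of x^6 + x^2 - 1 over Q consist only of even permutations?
The polynomial is irreducible of degree 6 over Q. Its discriminant is 61504 = 248^2, a perfect square. A Galois group lies in the alternating group exactly when the discriminant is a square in Q, so the Galois group (S_4) is contained in A_6.

Yes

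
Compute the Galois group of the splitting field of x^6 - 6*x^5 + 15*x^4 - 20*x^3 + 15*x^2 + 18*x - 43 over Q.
A_6 (order 360)

The polynomial f is an irreducible sextic over Q, so G = Gal(f/Q) is one of the 16 transitive subgroups 6T1, ..., 6T16 of S_6. The discriminant of f is 746496000000 = 864000^2, a perfect square, so G is contained in A_6. The transitive groups of degree 6 contained in A_6 are: A_4 (6T4, order 12), S_4 (6T7, order 24), (C_3 x C_3) : C_4 (6T10, order 36), PSL(2,5) (6T12, order 60), A_6 (6T15, order 360). By Dedekind's theorem, for a prime p not dividing disc(f) the degrees of the irreducible factors of f mod p form the cycle type of an element of G. Factoring f modulo the 6 such primes p <= 23 (skipping 2, 3, 5, which divide the discriminant), each new pattern first appears at: mod 7: f = (x + 2)(x^5 + 6x^4 + 3x^3 + 2x^2 + 4x + 3), pattern 5+1; mod 23: f = (x + 6)(x + 11)(x + 20)(x^3 + 3x^2 + 4x + 8), pattern 3+1+1+1. No other pattern occurs in this range, so the set of observed cycle types is {5+1, 3+1+1+1}. Among the candidates above, the only group containing elements of all these cycle types is A_6 (6T15) — each of A_4 (6T4), S_4 (6T7), (C_3 x C_3) : C_4 (6T10), PSL(2,5) (6T12) lacks at least one of them. Hence G = A_6 (6T15), of order 360.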